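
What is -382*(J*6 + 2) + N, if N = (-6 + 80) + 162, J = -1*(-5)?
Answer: -11988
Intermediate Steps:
J = 5
N = 236 (N = 74 + 162 = 236)
-382*(J*6 + 2) + N = -382*(5*6 + 2) + 236 = -382*(30 + 2) + 236 = -382*32 + 236 = -12224 + 236 = -11988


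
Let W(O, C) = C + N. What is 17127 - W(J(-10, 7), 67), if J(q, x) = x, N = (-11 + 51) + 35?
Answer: 16985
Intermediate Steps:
N = 75 (N = 40 + 35 = 75)
W(O, C) = 75 + C (W(O, C) = C + 75 = 75 + C)
17127 - W(J(-10, 7), 67) = 17127 - (75 + 67) = 17127 - 1*142 = 17127 - 142 = 16985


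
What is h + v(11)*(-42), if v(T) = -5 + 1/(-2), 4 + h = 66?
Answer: 293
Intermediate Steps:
h = 62 (h = -4 + 66 = 62)
v(T) = -11/2 (v(T) = -5 - ½ = -11/2)
h + v(11)*(-42) = 62 - 11/2*(-42) = 62 + 231 = 293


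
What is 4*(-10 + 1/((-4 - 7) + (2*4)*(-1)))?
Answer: -764/19 ≈ -40.211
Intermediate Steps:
4*(-10 + 1/((-4 - 7) + (2*4)*(-1))) = 4*(-10 + 1/(-11 + 8*(-1))) = 4*(-10 + 1/(-11 - 8)) = 4*(-10 + 1/(-19)) = 4*(-10 - 1/19) = 4*(-191/19) = -764/19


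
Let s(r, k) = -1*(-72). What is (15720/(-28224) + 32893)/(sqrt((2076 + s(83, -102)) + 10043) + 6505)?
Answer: 251623242065/49748132784 - 38681513*sqrt(12191)/49748132784 ≈ 4.9721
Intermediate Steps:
s(r, k) = 72
(15720/(-28224) + 32893)/(sqrt((2076 + s(83, -102)) + 10043) + 6505) = (15720/(-28224) + 32893)/(sqrt((2076 + 72) + 10043) + 6505) = (15720*(-1/28224) + 32893)/(sqrt(2148 + 10043) + 6505) = (-655/1176 + 32893)/(sqrt(12191) + 6505) = 38681513/(1176*(6505 + sqrt(12191)))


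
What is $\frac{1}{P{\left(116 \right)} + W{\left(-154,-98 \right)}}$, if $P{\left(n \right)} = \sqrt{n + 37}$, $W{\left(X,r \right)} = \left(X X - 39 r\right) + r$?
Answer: $\frac{27440}{752953447} - \frac{3 \sqrt{17}}{752953447} \approx 3.6427 \cdot 10^{-5}$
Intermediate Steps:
$W{\left(X,r \right)} = X^{2} - 38 r$ ($W{\left(X,r \right)} = \left(X^{2} - 39 r\right) + r = X^{2} - 38 r$)
$P{\left(n \right)} = \sqrt{37 + n}$
$\frac{1}{P{\left(116 \right)} + W{\left(-154,-98 \right)}} = \frac{1}{\sqrt{37 + 116} + \left(\left(-154\right)^{2} - -3724\right)} = \frac{1}{\sqrt{153} + \left(23716 + 3724\right)} = \frac{1}{3 \sqrt{17} + 27440} = \frac{1}{27440 + 3 \sqrt{17}}$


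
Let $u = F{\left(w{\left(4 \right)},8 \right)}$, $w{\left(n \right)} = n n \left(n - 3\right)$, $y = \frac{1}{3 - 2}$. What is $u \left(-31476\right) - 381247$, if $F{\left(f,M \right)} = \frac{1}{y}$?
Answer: $-412723$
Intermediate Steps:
$y = 1$ ($y = 1^{-1} = 1$)
$w{\left(n \right)} = n^{2} \left(-3 + n\right)$
$F{\left(f,M \right)} = 1$ ($F{\left(f,M \right)} = 1^{-1} = 1$)
$u = 1$
$u \left(-31476\right) - 381247 = 1 \left(-31476\right) - 381247 = -31476 - 381247 = -412723$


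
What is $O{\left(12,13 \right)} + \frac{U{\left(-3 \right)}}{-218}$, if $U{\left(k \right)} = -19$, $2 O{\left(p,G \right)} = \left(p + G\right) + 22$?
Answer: $\frac{2571}{109} \approx 23.587$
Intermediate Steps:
$O{\left(p,G \right)} = 11 + \frac{G}{2} + \frac{p}{2}$ ($O{\left(p,G \right)} = \frac{\left(p + G\right) + 22}{2} = \frac{\left(G + p\right) + 22}{2} = \frac{22 + G + p}{2} = 11 + \frac{G}{2} + \frac{p}{2}$)
$O{\left(12,13 \right)} + \frac{U{\left(-3 \right)}}{-218} = \left(11 + \frac{1}{2} \cdot 13 + \frac{1}{2} \cdot 12\right) + \frac{1}{-218} \left(-19\right) = \left(11 + \frac{13}{2} + 6\right) - - \frac{19}{218} = \frac{47}{2} + \frac{19}{218} = \frac{2571}{109}$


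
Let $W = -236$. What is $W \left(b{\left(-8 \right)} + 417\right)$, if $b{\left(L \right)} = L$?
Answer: $-96524$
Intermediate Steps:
$W \left(b{\left(-8 \right)} + 417\right) = - 236 \left(-8 + 417\right) = \left(-236\right) 409 = -96524$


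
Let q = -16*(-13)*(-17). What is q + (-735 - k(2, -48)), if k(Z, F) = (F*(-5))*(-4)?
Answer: -3311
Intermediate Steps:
k(Z, F) = 20*F (k(Z, F) = -5*F*(-4) = 20*F)
q = -3536 (q = 208*(-17) = -3536)
q + (-735 - k(2, -48)) = -3536 + (-735 - 20*(-48)) = -3536 + (-735 - 1*(-960)) = -3536 + (-735 + 960) = -3536 + 225 = -3311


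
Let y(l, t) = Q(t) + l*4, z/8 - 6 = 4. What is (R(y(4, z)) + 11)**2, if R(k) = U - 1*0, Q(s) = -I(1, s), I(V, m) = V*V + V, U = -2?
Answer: 81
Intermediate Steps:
z = 80 (z = 48 + 8*4 = 48 + 32 = 80)
I(V, m) = V + V**2 (I(V, m) = V**2 + V = V + V**2)
Q(s) = -2 (Q(s) = -(1 + 1) = -2)
y(l, t) = -2 + 4*l (y(l, t) = -2 + l*4 = -2 + 4*l)
R(k) = -2 (R(k) = -2 - 1*0 = -2 + 0 = -2)
(R(y(4, z)) + 11)**2 = (-2 + 11)**2 = 9**2 = 81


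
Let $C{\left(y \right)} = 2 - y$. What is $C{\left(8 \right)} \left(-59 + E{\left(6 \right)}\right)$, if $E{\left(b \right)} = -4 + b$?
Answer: $342$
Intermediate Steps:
$C{\left(8 \right)} \left(-59 + E{\left(6 \right)}\right) = \left(2 - 8\right) \left(-59 + \left(-4 + 6\right)\right) = \left(2 - 8\right) \left(-59 + 2\right) = \left(-6\right) \left(-57\right) = 342$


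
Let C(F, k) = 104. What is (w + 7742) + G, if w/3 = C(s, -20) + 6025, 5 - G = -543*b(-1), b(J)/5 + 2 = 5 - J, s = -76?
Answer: 36994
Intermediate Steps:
b(J) = 15 - 5*J (b(J) = -10 + 5*(5 - J) = -10 + (25 - 5*J) = 15 - 5*J)
G = 10865 (G = 5 - (-543)*(15 - 5*(-1)) = 5 - (-543)*(15 + 5) = 5 - (-543)*20 = 5 - 1*(-10860) = 5 + 10860 = 10865)
w = 18387 (w = 3*(104 + 6025) = 3*6129 = 18387)
(w + 7742) + G = (18387 + 7742) + 10865 = 26129 + 10865 = 36994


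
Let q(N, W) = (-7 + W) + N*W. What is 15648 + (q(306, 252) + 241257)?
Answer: 334262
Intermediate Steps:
q(N, W) = -7 + W + N*W
15648 + (q(306, 252) + 241257) = 15648 + ((-7 + 252 + 306*252) + 241257) = 15648 + ((-7 + 252 + 77112) + 241257) = 15648 + (77357 + 241257) = 15648 + 318614 = 334262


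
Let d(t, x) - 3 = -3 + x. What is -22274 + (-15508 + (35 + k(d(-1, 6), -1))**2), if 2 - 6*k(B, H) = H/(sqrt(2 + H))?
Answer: -146087/4 ≈ -36522.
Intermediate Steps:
d(t, x) = x (d(t, x) = 3 + (-3 + x) = x)
k(B, H) = 1/3 - H/(6*sqrt(2 + H)) (k(B, H) = 1/3 - H/(6*(sqrt(2 + H))) = 1/3 - H/(6*sqrt(2 + H)))
-22274 + (-15508 + (35 + k(d(-1, 6), -1))**2) = -22274 + (-15508 + (35 + (1/3 - 1/6*(-1)/sqrt(2 - 1)))**2) = -22274 + (-15508 + (35 + (1/3 - 1/6*(-1)/sqrt(1)))**2) = -22274 + (-15508 + (35 + (1/3 - 1/6*(-1)*1))**2) = -22274 + (-15508 + (35 + (1/3 + 1/6))**2) = -22274 + (-15508 + (35 + 1/2)**2) = -22274 + (-15508 + (71/2)**2) = -22274 + (-15508 + 5041/4) = -22274 - 56991/4 = -146087/4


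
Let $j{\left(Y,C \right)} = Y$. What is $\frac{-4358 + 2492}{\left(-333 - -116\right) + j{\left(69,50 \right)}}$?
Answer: $\frac{933}{74} \approx 12.608$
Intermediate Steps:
$\frac{-4358 + 2492}{\left(-333 - -116\right) + j{\left(69,50 \right)}} = \frac{-4358 + 2492}{\left(-333 - -116\right) + 69} = - \frac{1866}{\left(-333 + 116\right) + 69} = - \frac{1866}{-217 + 69} = - \frac{1866}{-148} = \left(-1866\right) \left(- \frac{1}{148}\right) = \frac{933}{74}$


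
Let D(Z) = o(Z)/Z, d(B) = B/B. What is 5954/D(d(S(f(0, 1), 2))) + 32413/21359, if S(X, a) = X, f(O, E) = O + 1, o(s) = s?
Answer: 127203899/21359 ≈ 5955.5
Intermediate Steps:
f(O, E) = 1 + O
d(B) = 1
D(Z) = 1 (D(Z) = Z/Z = 1)
5954/D(d(S(f(0, 1), 2))) + 32413/21359 = 5954/1 + 32413/21359 = 5954*1 + 32413*(1/21359) = 5954 + 32413/21359 = 127203899/21359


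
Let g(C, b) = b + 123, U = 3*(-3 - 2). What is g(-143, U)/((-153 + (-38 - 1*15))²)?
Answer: 27/10609 ≈ 0.0025450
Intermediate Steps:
U = -15 (U = 3*(-5) = -15)
g(C, b) = 123 + b
g(-143, U)/((-153 + (-38 - 1*15))²) = (123 - 15)/((-153 + (-38 - 1*15))²) = 108/((-153 + (-38 - 15))²) = 108/((-153 - 53)²) = 108/((-206)²) = 108/42436 = 108*(1/42436) = 27/10609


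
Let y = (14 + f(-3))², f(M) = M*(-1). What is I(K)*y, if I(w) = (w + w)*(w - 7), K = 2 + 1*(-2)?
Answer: 0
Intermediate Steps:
f(M) = -M
K = 0 (K = 2 - 2 = 0)
I(w) = 2*w*(-7 + w) (I(w) = (2*w)*(-7 + w) = 2*w*(-7 + w))
y = 289 (y = (14 - 1*(-3))² = (14 + 3)² = 17² = 289)
I(K)*y = (2*0*(-7 + 0))*289 = (2*0*(-7))*289 = 0*289 = 0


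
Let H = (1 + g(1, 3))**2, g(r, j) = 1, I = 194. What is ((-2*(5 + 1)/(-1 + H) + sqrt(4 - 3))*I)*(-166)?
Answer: 96612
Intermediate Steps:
H = 4 (H = (1 + 1)**2 = 2**2 = 4)
((-2*(5 + 1)/(-1 + H) + sqrt(4 - 3))*I)*(-166) = ((-2*(5 + 1)/(-1 + 4) + sqrt(4 - 3))*194)*(-166) = ((-12/3 + sqrt(1))*194)*(-166) = ((-12/3 + 1)*194)*(-166) = ((-2*2 + 1)*194)*(-166) = ((-4 + 1)*194)*(-166) = -3*194*(-166) = -582*(-166) = 96612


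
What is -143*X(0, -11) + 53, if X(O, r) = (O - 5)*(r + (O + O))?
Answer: -7812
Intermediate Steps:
X(O, r) = (-5 + O)*(r + 2*O)
-143*X(0, -11) + 53 = -143*(-10*0 - 5*(-11) + 2*0**2 + 0*(-11)) + 53 = -143*(0 + 55 + 2*0 + 0) + 53 = -143*(0 + 55 + 0 + 0) + 53 = -143*55 + 53 = -7865 + 53 = -7812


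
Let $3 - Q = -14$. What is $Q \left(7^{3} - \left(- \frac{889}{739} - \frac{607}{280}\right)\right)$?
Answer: $\frac{1218407901}{206920} \approx 5888.3$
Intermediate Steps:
$Q = 17$ ($Q = 3 - -14 = 3 + 14 = 17$)
$Q \left(7^{3} - \left(- \frac{889}{739} - \frac{607}{280}\right)\right) = 17 \left(7^{3} - \left(- \frac{889}{739} - \frac{607}{280}\right)\right) = 17 \left(343 - \left(\left(-889\right) \frac{1}{739} - \frac{607}{280}\right)\right) = 17 \left(343 - \left(- \frac{889}{739} - \frac{607}{280}\right)\right) = 17 \left(343 - - \frac{697493}{206920}\right) = 17 \left(343 + \frac{697493}{206920}\right) = 17 \cdot \frac{71671053}{206920} = \frac{1218407901}{206920}$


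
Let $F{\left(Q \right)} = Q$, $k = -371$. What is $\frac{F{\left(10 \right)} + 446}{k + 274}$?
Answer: $- \frac{456}{97} \approx -4.701$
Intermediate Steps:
$\frac{F{\left(10 \right)} + 446}{k + 274} = \frac{10 + 446}{-371 + 274} = \frac{1}{-97} \cdot 456 = \left(- \frac{1}{97}\right) 456 = - \frac{456}{97}$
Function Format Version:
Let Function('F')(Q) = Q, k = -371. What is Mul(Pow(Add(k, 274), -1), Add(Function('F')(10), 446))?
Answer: Rational(-456, 97) ≈ -4.7010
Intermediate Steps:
Mul(Pow(Add(k, 274), -1), Add(Function('F')(10), 446)) = Mul(Pow(Add(-371, 274), -1), Add(10, 446)) = Mul(Pow(-97, -1), 456) = Mul(Rational(-1, 97), 456) = Rational(-456, 97)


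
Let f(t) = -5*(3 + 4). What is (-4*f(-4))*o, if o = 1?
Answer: 140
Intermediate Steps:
f(t) = -35 (f(t) = -5*7 = -35)
(-4*f(-4))*o = -4*(-35)*1 = 140*1 = 140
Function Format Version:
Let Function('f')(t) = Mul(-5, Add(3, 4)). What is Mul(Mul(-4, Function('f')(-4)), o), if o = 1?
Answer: 140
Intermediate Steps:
Function('f')(t) = -35 (Function('f')(t) = Mul(-5, 7) = -35)
Mul(Mul(-4, Function('f')(-4)), o) = Mul(Mul(-4, -35), 1) = Mul(140, 1) = 140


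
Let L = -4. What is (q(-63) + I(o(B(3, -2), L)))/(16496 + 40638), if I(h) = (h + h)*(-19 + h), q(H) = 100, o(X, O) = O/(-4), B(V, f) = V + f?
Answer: 32/28567 ≈ 0.0011202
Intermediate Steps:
o(X, O) = -O/4 (o(X, O) = O*(-1/4) = -O/4)
I(h) = 2*h*(-19 + h) (I(h) = (2*h)*(-19 + h) = 2*h*(-19 + h))
(q(-63) + I(o(B(3, -2), L)))/(16496 + 40638) = (100 + 2*(-1/4*(-4))*(-19 - 1/4*(-4)))/(16496 + 40638) = (100 + 2*1*(-19 + 1))/57134 = (100 + 2*1*(-18))*(1/57134) = (100 - 36)*(1/57134) = 64*(1/57134) = 32/28567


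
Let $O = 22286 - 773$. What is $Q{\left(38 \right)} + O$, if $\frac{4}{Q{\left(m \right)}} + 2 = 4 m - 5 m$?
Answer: $\frac{215129}{10} \approx 21513.0$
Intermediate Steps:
$O = 21513$
$Q{\left(m \right)} = \frac{4}{-2 - m}$ ($Q{\left(m \right)} = \frac{4}{-2 + \left(4 m - 5 m\right)} = \frac{4}{-2 - m}$)
$Q{\left(38 \right)} + O = - \frac{4}{2 + 38} + 21513 = - \frac{4}{40} + 21513 = \left(-4\right) \frac{1}{40} + 21513 = - \frac{1}{10} + 21513 = \frac{215129}{10}$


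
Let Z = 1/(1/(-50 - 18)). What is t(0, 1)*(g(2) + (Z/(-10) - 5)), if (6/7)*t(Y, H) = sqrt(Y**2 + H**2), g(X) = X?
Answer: 133/30 ≈ 4.4333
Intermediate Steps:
Z = -68 (Z = 1/(1/(-68)) = 1/(-1/68) = -68)
t(Y, H) = 7*sqrt(H**2 + Y**2)/6 (t(Y, H) = 7*sqrt(Y**2 + H**2)/6 = 7*sqrt(H**2 + Y**2)/6)
t(0, 1)*(g(2) + (Z/(-10) - 5)) = (7*sqrt(1**2 + 0**2)/6)*(2 + (-68/(-10) - 5)) = (7*sqrt(1 + 0)/6)*(2 + (-68*(-1/10) - 5)) = (7*sqrt(1)/6)*(2 + (34/5 - 5)) = ((7/6)*1)*(2 + 9/5) = (7/6)*(19/5) = 133/30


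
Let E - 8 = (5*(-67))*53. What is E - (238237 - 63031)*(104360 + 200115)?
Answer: -53345864597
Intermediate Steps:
E = -17747 (E = 8 + (5*(-67))*53 = 8 - 335*53 = 8 - 17755 = -17747)
E - (238237 - 63031)*(104360 + 200115) = -17747 - (238237 - 63031)*(104360 + 200115) = -17747 - 175206*304475 = -17747 - 1*53345846850 = -17747 - 53345846850 = -53345864597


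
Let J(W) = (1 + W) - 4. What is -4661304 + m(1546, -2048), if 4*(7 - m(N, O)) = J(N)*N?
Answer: -10515333/2 ≈ -5.2577e+6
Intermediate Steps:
J(W) = -3 + W
m(N, O) = 7 - N*(-3 + N)/4 (m(N, O) = 7 - (-3 + N)*N/4 = 7 - N*(-3 + N)/4)
-4661304 + m(1546, -2048) = -4661304 + (7 - ¼*1546*(-3 + 1546)) = -4661304 + (7 - ¼*1546*1543) = -4661304 + (7 - 1192739/2) = -4661304 - 1192725/2 = -10515333/2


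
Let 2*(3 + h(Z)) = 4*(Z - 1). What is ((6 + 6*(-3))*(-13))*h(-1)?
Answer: -1092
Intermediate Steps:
h(Z) = -5 + 2*Z (h(Z) = -3 + (4*(Z - 1))/2 = -3 + (4*(-1 + Z))/2 = -3 + (-4 + 4*Z)/2 = -3 + (-2 + 2*Z) = -5 + 2*Z)
((6 + 6*(-3))*(-13))*h(-1) = ((6 + 6*(-3))*(-13))*(-5 + 2*(-1)) = ((6 - 18)*(-13))*(-5 - 2) = -12*(-13)*(-7) = 156*(-7) = -1092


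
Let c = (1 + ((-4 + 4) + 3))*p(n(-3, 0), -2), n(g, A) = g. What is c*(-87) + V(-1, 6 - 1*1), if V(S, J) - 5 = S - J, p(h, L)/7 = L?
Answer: 4871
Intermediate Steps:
p(h, L) = 7*L
c = -56 (c = (1 + ((-4 + 4) + 3))*(7*(-2)) = (1 + (0 + 3))*(-14) = (1 + 3)*(-14) = 4*(-14) = -56)
V(S, J) = 5 + S - J (V(S, J) = 5 + (S - J) = 5 + S - J)
c*(-87) + V(-1, 6 - 1*1) = -56*(-87) + (5 - 1 - (6 - 1*1)) = 4872 + (5 - 1 - (6 - 1)) = 4872 + (5 - 1 - 1*5) = 4872 + (5 - 1 - 5) = 4872 - 1 = 4871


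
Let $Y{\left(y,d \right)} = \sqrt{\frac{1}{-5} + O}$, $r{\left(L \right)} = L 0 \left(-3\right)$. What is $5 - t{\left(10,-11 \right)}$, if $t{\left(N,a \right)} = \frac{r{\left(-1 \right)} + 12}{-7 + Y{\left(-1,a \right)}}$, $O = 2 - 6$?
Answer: $\frac{125}{19} + \frac{6 i \sqrt{105}}{133} \approx 6.5789 + 0.46227 i$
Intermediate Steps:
$r{\left(L \right)} = 0$ ($r{\left(L \right)} = 0 \left(-3\right) = 0$)
$O = -4$ ($O = 2 - 6 = -4$)
$Y{\left(y,d \right)} = \frac{i \sqrt{105}}{5}$ ($Y{\left(y,d \right)} = \sqrt{\frac{1}{-5} - 4} = \sqrt{- \frac{1}{5} - 4} = \sqrt{- \frac{21}{5}} = \frac{i \sqrt{105}}{5}$)
$t{\left(N,a \right)} = \frac{12}{-7 + \frac{i \sqrt{105}}{5}}$ ($t{\left(N,a \right)} = \frac{0 + 12}{-7 + \frac{i \sqrt{105}}{5}} = \frac{12}{-7 + \frac{i \sqrt{105}}{5}}$)
$5 - t{\left(10,-11 \right)} = 5 - \left(- \frac{30}{19} - \frac{6 i \sqrt{105}}{133}\right) = 5 + \left(\frac{30}{19} + \frac{6 i \sqrt{105}}{133}\right) = \frac{125}{19} + \frac{6 i \sqrt{105}}{133}$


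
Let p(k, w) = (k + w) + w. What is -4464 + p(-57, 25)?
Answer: -4471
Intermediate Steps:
p(k, w) = k + 2*w
-4464 + p(-57, 25) = -4464 + (-57 + 2*25) = -4464 + (-57 + 50) = -4464 - 7 = -4471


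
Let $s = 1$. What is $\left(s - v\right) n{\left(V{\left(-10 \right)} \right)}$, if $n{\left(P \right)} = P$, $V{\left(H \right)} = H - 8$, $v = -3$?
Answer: $-72$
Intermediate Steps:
$V{\left(H \right)} = -8 + H$
$\left(s - v\right) n{\left(V{\left(-10 \right)} \right)} = \left(1 - -3\right) \left(-8 - 10\right) = \left(1 + 3\right) \left(-18\right) = 4 \left(-18\right) = -72$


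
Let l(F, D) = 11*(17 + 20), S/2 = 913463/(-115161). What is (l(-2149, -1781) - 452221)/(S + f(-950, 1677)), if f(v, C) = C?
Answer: -52031352054/191298071 ≈ -271.99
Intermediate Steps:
S = -1826926/115161 (S = 2*(913463/(-115161)) = 2*(913463*(-1/115161)) = 2*(-913463/115161) = -1826926/115161 ≈ -15.864)
l(F, D) = 407 (l(F, D) = 11*37 = 407)
(l(-2149, -1781) - 452221)/(S + f(-950, 1677)) = (407 - 452221)/(-1826926/115161 + 1677) = -451814/191298071/115161 = -451814*115161/191298071 = -52031352054/191298071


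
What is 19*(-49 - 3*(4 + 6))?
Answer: -1501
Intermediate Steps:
19*(-49 - 3*(4 + 6)) = 19*(-49 - 3*10) = 19*(-49 - 30) = 19*(-79) = -1501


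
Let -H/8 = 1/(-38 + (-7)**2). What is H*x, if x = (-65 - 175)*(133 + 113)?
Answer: 472320/11 ≈ 42938.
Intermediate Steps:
x = -59040 (x = -240*246 = -59040)
H = -8/11 (H = -8/(-38 + (-7)**2) = -8/(-38 + 49) = -8/11 ≈ -0.72727)
H*x = -8/11*(-59040) = 472320/11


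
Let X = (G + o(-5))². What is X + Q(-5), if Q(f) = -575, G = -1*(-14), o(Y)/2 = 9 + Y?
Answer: -91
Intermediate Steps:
o(Y) = 18 + 2*Y (o(Y) = 2*(9 + Y) = 18 + 2*Y)
G = 14
X = 484 (X = (14 + (18 + 2*(-5)))² = (14 + (18 - 10))² = (14 + 8)² = 22² = 484)
X + Q(-5) = 484 - 575 = -91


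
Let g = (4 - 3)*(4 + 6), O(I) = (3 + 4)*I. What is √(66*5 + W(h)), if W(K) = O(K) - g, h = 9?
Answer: √383 ≈ 19.570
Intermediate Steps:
O(I) = 7*I
g = 10 (g = 1*10 = 10)
W(K) = -10 + 7*K (W(K) = 7*K - 1*10 = 7*K - 10 = -10 + 7*K)
√(66*5 + W(h)) = √(66*5 + (-10 + 7*9)) = √(330 + (-10 + 63)) = √(330 + 53) = √383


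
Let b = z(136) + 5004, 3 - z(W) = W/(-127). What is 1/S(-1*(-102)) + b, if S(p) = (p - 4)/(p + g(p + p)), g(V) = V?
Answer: 31184656/6223 ≈ 5011.2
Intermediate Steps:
z(W) = 3 + W/127 (z(W) = 3 - W/(-127) = 3 - W*(-1)/127 = 3 - (-1)*W/127 = 3 + W/127)
S(p) = (-4 + p)/(3*p) (S(p) = (p - 4)/(p + (p + p)) = (-4 + p)/(p + 2*p) = (-4 + p)/((3*p)) = (-4 + p)*(1/(3*p)) = (-4 + p)/(3*p))
b = 636025/127 (b = (3 + (1/127)*136) + 5004 = (3 + 136/127) + 5004 = 517/127 + 5004 = 636025/127 ≈ 5008.1)
1/S(-1*(-102)) + b = 1/((-4 - 1*(-102))/(3*((-1*(-102))))) + 636025/127 = 1/((1/3)*(-4 + 102)/102) + 636025/127 = 1/((1/3)*(1/102)*98) + 636025/127 = 1/(49/153) + 636025/127 = 153/49 + 636025/127 = 31184656/6223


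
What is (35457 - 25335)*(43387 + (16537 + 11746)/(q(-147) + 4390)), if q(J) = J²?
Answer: 11418090681312/25999 ≈ 4.3917e+8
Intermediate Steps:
(35457 - 25335)*(43387 + (16537 + 11746)/(q(-147) + 4390)) = (35457 - 25335)*(43387 + (16537 + 11746)/((-147)² + 4390)) = 10122*(43387 + 28283/(21609 + 4390)) = 10122*(43387 + 28283/25999) = 10122*(1128046896/25999) = 11418090681312/25999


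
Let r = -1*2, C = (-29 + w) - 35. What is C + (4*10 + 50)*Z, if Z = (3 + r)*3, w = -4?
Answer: 202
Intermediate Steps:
C = -68 (C = (-29 - 4) - 35 = -33 - 35 = -68)
r = -2
Z = 3 (Z = (3 - 2)*3 = 1*3 = 3)
C + (4*10 + 50)*Z = -68 + (4*10 + 50)*3 = -68 + (40 + 50)*3 = -68 + 90*3 = -68 + 270 = 202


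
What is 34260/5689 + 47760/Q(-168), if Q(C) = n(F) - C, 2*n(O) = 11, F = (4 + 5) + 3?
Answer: 555301500/1974083 ≈ 281.30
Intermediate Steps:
F = 12 (F = 9 + 3 = 12)
n(O) = 11/2 (n(O) = (½)*11 = 11/2)
Q(C) = 11/2 - C
34260/5689 + 47760/Q(-168) = 34260/5689 + 47760/(11/2 - 1*(-168)) = 34260*(1/5689) + 47760/(11/2 + 168) = 34260/5689 + 47760/(347/2) = 34260/5689 + 47760*(2/347) = 34260/5689 + 95520/347 = 555301500/1974083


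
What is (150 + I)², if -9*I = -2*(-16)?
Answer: 1737124/81 ≈ 21446.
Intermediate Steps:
I = -32/9 (I = -(-2)*(-16)/9 = -⅑*32 = -32/9 ≈ -3.5556)
(150 + I)² = (150 - 32/9)² = (1318/9)² = 1737124/81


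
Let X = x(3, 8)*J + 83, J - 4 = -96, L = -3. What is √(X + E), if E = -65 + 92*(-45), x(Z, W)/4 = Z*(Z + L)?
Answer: 3*I*√458 ≈ 64.203*I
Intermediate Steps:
J = -92 (J = 4 - 96 = -92)
x(Z, W) = 4*Z*(-3 + Z) (x(Z, W) = 4*(Z*(Z - 3)) = 4*(Z*(-3 + Z)) = 4*Z*(-3 + Z))
E = -4205 (E = -65 - 4140 = -4205)
X = 83 (X = (4*3*(-3 + 3))*(-92) + 83 = (4*3*0)*(-92) + 83 = 0*(-92) + 83 = 0 + 83 = 83)
√(X + E) = √(83 - 4205) = √(-4122) = 3*I*√458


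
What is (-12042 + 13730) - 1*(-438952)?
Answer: 440640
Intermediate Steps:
(-12042 + 13730) - 1*(-438952) = 1688 + 438952 = 440640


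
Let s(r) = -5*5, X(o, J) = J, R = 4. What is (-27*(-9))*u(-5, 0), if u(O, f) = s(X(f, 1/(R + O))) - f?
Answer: -6075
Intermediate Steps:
s(r) = -25
u(O, f) = -25 - f
(-27*(-9))*u(-5, 0) = (-27*(-9))*(-25 - 1*0) = 243*(-25 + 0) = 243*(-25) = -6075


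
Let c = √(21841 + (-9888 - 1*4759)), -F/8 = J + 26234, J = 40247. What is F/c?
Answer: -265924*√7194/3597 ≈ -6270.5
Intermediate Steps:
F = -531848 (F = -8*(40247 + 26234) = -8*66481 = -531848)
c = √7194 (c = √(21841 + (-9888 - 4759)) = √(21841 - 14647) = √7194 ≈ 84.817)
F/c = -531848*√7194/7194 = -265924*√7194/3597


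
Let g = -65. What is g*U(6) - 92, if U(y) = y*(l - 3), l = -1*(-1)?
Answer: 688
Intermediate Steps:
l = 1
U(y) = -2*y (U(y) = y*(1 - 3) = y*(-2) = -2*y)
g*U(6) - 92 = -(-130)*6 - 92 = -65*(-12) - 92 = 780 - 92 = 688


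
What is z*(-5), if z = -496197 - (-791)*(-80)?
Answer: 2797385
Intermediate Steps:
z = -559477 (z = -496197 - 1*63280 = -496197 - 63280 = -559477)
z*(-5) = -559477*(-5) = 2797385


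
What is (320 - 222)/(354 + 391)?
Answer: 98/745 ≈ 0.13154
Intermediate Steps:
(320 - 222)/(354 + 391) = 98/745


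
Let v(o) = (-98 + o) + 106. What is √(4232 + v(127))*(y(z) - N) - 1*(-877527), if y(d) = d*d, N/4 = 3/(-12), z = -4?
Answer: 877527 + 17*√4367 ≈ 8.7865e+5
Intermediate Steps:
N = -1 (N = 4*(3/(-12)) = 4*(3*(-1/12)) = 4*(-¼) = -1)
v(o) = 8 + o
y(d) = d²
√(4232 + v(127))*(y(z) - N) - 1*(-877527) = √(4232 + (8 + 127))*((-4)² - 1*(-1)) - 1*(-877527) = √(4232 + 135)*(16 + 1) + 877527 = √4367*17 + 877527 = 17*√4367 + 877527 = 877527 + 17*√4367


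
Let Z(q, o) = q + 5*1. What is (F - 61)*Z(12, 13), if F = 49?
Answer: -204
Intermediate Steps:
Z(q, o) = 5 + q (Z(q, o) = q + 5 = 5 + q)
(F - 61)*Z(12, 13) = (49 - 61)*(5 + 12) = -12*17 = -204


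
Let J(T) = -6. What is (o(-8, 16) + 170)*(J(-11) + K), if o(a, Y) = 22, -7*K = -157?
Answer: 22080/7 ≈ 3154.3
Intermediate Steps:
K = 157/7 (K = -⅐*(-157) = 157/7 ≈ 22.429)
(o(-8, 16) + 170)*(J(-11) + K) = (22 + 170)*(-6 + 157/7) = 192*(115/7) = 22080/7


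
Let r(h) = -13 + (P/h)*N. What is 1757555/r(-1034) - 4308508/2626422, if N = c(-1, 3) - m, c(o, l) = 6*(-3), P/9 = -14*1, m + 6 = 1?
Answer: -238654642426489/1980322188 ≈ -1.2051e+5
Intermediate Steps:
m = -5 (m = -6 + 1 = -5)
P = -126 (P = 9*(-14*1) = 9*(-14) = -126)
c(o, l) = -18
N = -13 (N = -18 - 1*(-5) = -18 + 5 = -13)
r(h) = -13 + 1638/h (r(h) = -13 - 126/h*(-13) = -13 + 1638/h)
1757555/r(-1034) - 4308508/2626422 = 1757555/(-13 + 1638/(-1034)) - 4308508/2626422 = 1757555/(-13 + 1638*(-1/1034)) - 4308508*1/2626422 = 1757555/(-13 - 819/517) - 2154254/1313211 = 1757555/(-7540/517) - 2154254/1313211 = 1757555*(-517/7540) - 2154254/1313211 = -181731187/1508 - 2154254/1313211 = -238654642426489/1980322188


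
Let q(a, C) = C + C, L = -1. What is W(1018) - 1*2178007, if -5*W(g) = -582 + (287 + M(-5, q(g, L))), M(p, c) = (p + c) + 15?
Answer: -10889748/5 ≈ -2.1779e+6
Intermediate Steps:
q(a, C) = 2*C
M(p, c) = 15 + c + p (M(p, c) = (c + p) + 15 = 15 + c + p)
W(g) = 287/5 (W(g) = -(-582 + (287 + (15 + 2*(-1) - 5)))/5 = -(-582 + (287 + (15 - 2 - 5)))/5 = -(-582 + (287 + 8))/5 = -(-582 + 295)/5 = -⅕*(-287) = 287/5)
W(1018) - 1*2178007 = 287/5 - 1*2178007 = 287/5 - 2178007 = -10889748/5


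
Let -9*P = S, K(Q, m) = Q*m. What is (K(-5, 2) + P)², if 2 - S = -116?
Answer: 43264/81 ≈ 534.12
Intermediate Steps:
S = 118 (S = 2 - 1*(-116) = 2 + 116 = 118)
P = -118/9 (P = -⅑*118 = -118/9 ≈ -13.111)
(K(-5, 2) + P)² = (-5*2 - 118/9)² = (-10 - 118/9)² = (-208/9)² = 43264/81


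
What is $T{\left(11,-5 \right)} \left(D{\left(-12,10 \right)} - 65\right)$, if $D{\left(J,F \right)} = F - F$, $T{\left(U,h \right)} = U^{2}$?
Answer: $-7865$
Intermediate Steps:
$D{\left(J,F \right)} = 0$
$T{\left(11,-5 \right)} \left(D{\left(-12,10 \right)} - 65\right) = 11^{2} \left(0 - 65\right) = 121 \left(-65\right) = -7865$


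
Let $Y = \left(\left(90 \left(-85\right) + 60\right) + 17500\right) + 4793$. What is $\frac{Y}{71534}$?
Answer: $\frac{14703}{71534} \approx 0.20554$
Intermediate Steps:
$Y = 14703$ ($Y = \left(\left(-7650 + 60\right) + 17500\right) + 4793 = \left(-7590 + 17500\right) + 4793 = 9910 + 4793 = 14703$)
$\frac{Y}{71534} = \frac{14703}{71534}$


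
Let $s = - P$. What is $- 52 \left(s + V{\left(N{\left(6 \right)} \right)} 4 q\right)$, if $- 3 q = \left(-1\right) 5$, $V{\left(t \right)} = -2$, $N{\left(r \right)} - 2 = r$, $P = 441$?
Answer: $\frac{70876}{3} \approx 23625.0$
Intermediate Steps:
$N{\left(r \right)} = 2 + r$
$q = \frac{5}{3}$ ($q = - \frac{\left(-1\right) 5}{3} = \left(- \frac{1}{3}\right) \left(-5\right) = \frac{5}{3} \approx 1.6667$)
$s = -441$ ($s = \left(-1\right) 441 = -441$)
$- 52 \left(s + V{\left(N{\left(6 \right)} \right)} 4 q\right) = - 52 \left(-441 + \left(-2\right) 4 \cdot \frac{5}{3}\right) = - 52 \left(-441 - \frac{40}{3}\right) = \left(-52\right) \left(- \frac{1363}{3}\right) = \frac{70876}{3}$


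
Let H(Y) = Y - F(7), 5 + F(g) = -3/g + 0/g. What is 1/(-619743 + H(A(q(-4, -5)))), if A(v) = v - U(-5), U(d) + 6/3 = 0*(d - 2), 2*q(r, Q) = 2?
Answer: -7/4338142 ≈ -1.6136e-6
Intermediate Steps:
q(r, Q) = 1 (q(r, Q) = (½)*2 = 1)
U(d) = -2 (U(d) = -2 + 0*(d - 2) = -2 + 0*(-2 + d) = -2 + 0 = -2)
F(g) = -5 - 3/g (F(g) = -5 + (-3/g + 0/g) = -5 + (-3/g + 0) = -5 - 3/g)
A(v) = 2 + v (A(v) = v - 1*(-2) = v + 2 = 2 + v)
H(Y) = 38/7 + Y (H(Y) = Y - (-5 - 3/7) = Y - 1*(-38/7) = Y + 38/7 = 38/7 + Y)
1/(-619743 + H(A(q(-4, -5)))) = 1/(-619743 + (38/7 + (2 + 1))) = 1/(-619743 + (38/7 + 3)) = 1/(-619743 + 59/7) = 1/(-4338142/7) = -7/4338142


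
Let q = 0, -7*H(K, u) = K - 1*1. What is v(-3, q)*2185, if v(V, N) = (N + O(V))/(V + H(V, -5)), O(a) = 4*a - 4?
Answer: 244720/17 ≈ 14395.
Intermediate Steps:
H(K, u) = 1/7 - K/7 (H(K, u) = -(K - 1*1)/7 = -(K - 1)/7 = -(-1 + K)/7 = 1/7 - K/7)
O(a) = -4 + 4*a
v(V, N) = (-4 + N + 4*V)/(1/7 + 6*V/7) (v(V, N) = (N + (-4 + 4*V))/(V + (1/7 - V/7)) = (-4 + N + 4*V)/(1/7 + 6*V/7))
v(-3, q)*2185 = (7*(-4 + 0 + 4*(-3))/(1 + 6*(-3)))*2185 = (7*(-4 + 0 - 12)/(1 - 18))*2185 = (7*(-16)/(-17))*2185 = (7*(-1/17)*(-16))*2185 = (112/17)*2185 = 244720/17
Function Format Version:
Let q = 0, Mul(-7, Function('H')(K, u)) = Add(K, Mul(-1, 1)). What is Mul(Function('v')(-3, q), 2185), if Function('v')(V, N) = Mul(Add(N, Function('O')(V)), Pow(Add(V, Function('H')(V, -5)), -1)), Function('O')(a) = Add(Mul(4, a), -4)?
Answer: Rational(244720, 17) ≈ 14395.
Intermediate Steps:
Function('H')(K, u) = Add(Rational(1, 7), Mul(Rational(-1, 7), K)) (Function('H')(K, u) = Mul(Rational(-1, 7), Add(K, Mul(-1, 1))) = Mul(Rational(-1, 7), Add(K, -1)) = Mul(Rational(-1, 7), Add(-1, K)) = Add(Rational(1, 7), Mul(Rational(-1, 7), K)))
Function('O')(a) = Add(-4, Mul(4, a))
Function('v')(V, N) = Mul(Pow(Add(Rational(1, 7), Mul(Rational(6, 7), V)), -1), Add(-4, N, Mul(4, V))) (Function('v')(V, N) = Mul(Add(N, Add(-4, Mul(4, V))), Pow(Add(V, Add(Rational(1, 7), Mul(Rational(-1, 7), V))), -1)) = Mul(Add(-4, N, Mul(4, V)), Pow(Add(Rational(1, 7), Mul(Rational(6, 7), V)), -1)) = Mul(Pow(Add(Rational(1, 7), Mul(Rational(6, 7), V)), -1), Add(-4, N, Mul(4, V))))
Mul(Function('v')(-3, q), 2185) = Mul(Mul(7, Pow(Add(1, Mul(6, -3)), -1), Add(-4, 0, Mul(4, -3))), 2185) = Mul(Mul(7, Pow(Add(1, -18), -1), Add(-4, 0, -12)), 2185) = Mul(Mul(7, Pow(-17, -1), -16), 2185) = Mul(Mul(7, Rational(-1, 17), -16), 2185) = Mul(Rational(112, 17), 2185) = Rational(244720, 17)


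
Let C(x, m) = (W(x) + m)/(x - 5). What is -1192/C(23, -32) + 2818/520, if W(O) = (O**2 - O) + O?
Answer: -4878287/129220 ≈ -37.752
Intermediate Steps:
W(O) = O**2
C(x, m) = (m + x**2)/(-5 + x) (C(x, m) = (x**2 + m)/(x - 5) = (m + x**2)/(-5 + x))
-1192/C(23, -32) + 2818/520 = -1192*(-5 + 23)/(-32 + 23**2) + 2818/520 = -1192*18/(-32 + 529) + 2818*(1/520) = -1192/((1/18)*497) + 1409/260 = -1192/497/18 + 1409/260 = -1192*18/497 + 1409/260 = -21456/497 + 1409/260 = -4878287/129220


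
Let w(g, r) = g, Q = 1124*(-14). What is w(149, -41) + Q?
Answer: -15587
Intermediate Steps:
Q = -15736
w(149, -41) + Q = 149 - 15736 = -15587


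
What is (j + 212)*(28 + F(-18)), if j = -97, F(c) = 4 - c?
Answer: 5750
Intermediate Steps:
(j + 212)*(28 + F(-18)) = (-97 + 212)*(28 + (4 - 1*(-18))) = 115*(28 + (4 + 18)) = 115*(28 + 22) = 115*50 = 5750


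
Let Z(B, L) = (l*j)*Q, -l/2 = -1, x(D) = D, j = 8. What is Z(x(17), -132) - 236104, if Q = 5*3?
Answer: -235864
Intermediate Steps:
Q = 15
l = 2 (l = -2*(-1) = 2)
Z(B, L) = 240 (Z(B, L) = (2*8)*15 = 16*15 = 240)
Z(x(17), -132) - 236104 = 240 - 236104 = -235864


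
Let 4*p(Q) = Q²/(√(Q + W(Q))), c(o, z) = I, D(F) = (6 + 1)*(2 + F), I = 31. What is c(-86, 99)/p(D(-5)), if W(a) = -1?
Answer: 124*I*√22/441 ≈ 1.3188*I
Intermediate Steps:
D(F) = 14 + 7*F (D(F) = 7*(2 + F) = 14 + 7*F)
c(o, z) = 31
p(Q) = Q²/(4*√(-1 + Q)) (p(Q) = (Q²/(√(Q - 1)))/4 = (Q²/(√(-1 + Q)))/4 = (Q²/√(-1 + Q))/4 = Q²/(4*√(-1 + Q)))
c(-86, 99)/p(D(-5)) = 31/(((14 + 7*(-5))²/(4*√(-1 + (14 + 7*(-5)))))) = 31/(((14 - 35)²/(4*√(-1 + (14 - 35))))) = 31/(((¼)*(-21)²/√(-1 - 21))) = 31/(((¼)*441/√(-22))) = 31/(((¼)*441*(-I*√22/22))) = 31/((-441*I*√22/88)) = 31*(4*I*√22/441) = 124*I*√22/441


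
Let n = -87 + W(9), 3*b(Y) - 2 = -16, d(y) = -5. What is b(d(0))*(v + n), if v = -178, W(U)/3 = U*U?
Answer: 308/3 ≈ 102.67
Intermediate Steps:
W(U) = 3*U² (W(U) = 3*(U*U) = 3*U²)
b(Y) = -14/3 (b(Y) = ⅔ + (⅓)*(-16) = ⅔ - 16/3 = -14/3)
n = 156 (n = -87 + 3*9² = -87 + 3*81 = -87 + 243 = 156)
b(d(0))*(v + n) = -14*(-178 + 156)/3 = -14/3*(-22) = 308/3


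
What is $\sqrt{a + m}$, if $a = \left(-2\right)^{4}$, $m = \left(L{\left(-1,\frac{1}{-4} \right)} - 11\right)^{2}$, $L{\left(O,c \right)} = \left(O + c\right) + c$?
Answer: $\frac{\sqrt{689}}{2} \approx 13.124$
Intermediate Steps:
$L{\left(O,c \right)} = O + 2 c$
$m = \frac{625}{4}$ ($m = \left(\left(-1 + \frac{2}{-4}\right) - 11\right)^{2} = \left(\left(-1 + 2 \left(- \frac{1}{4}\right)\right) - 11\right)^{2} = \left(\left(-1 - \frac{1}{2}\right) - 11\right)^{2} = \left(- \frac{3}{2} - 11\right)^{2} = \left(- \frac{25}{2}\right)^{2} = \frac{625}{4} \approx 156.25$)
$a = 16$
$\sqrt{a + m} = \sqrt{16 + \frac{625}{4}} = \sqrt{\frac{689}{4}} = \frac{\sqrt{689}}{2}$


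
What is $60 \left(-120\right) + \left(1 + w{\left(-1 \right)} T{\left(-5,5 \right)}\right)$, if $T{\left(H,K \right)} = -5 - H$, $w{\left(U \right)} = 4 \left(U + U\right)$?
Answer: $-7199$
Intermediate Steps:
$w{\left(U \right)} = 8 U$ ($w{\left(U \right)} = 4 \cdot 2 U = 8 U$)
$60 \left(-120\right) + \left(1 + w{\left(-1 \right)} T{\left(-5,5 \right)}\right) = 60 \left(-120\right) + \left(1 + 8 \left(-1\right) \left(-5 - -5\right)\right) = -7200 + \left(1 - 8 \left(-5 + 5\right)\right) = -7200 + \left(1 - 0\right) = -7200 + \left(1 + 0\right) = -7200 + 1 = -7199$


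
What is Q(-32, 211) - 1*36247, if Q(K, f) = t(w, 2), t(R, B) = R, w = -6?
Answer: -36253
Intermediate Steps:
Q(K, f) = -6
Q(-32, 211) - 1*36247 = -6 - 1*36247 = -6 - 36247 = -36253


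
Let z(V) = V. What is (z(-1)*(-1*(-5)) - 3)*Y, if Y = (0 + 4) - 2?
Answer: -16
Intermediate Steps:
Y = 2 (Y = 4 - 2 = 2)
(z(-1)*(-1*(-5)) - 3)*Y = (-(-1)*(-5) - 3)*2 = (-1*5 - 3)*2 = (-5 - 3)*2 = -8*2 = -16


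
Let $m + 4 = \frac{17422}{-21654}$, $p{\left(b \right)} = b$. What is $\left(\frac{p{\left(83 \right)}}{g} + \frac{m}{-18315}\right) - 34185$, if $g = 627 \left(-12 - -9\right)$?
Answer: $- \frac{128796719705299}{3767633595} \approx -34185.0$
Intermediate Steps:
$m = - \frac{52019}{10827}$ ($m = -4 + \frac{17422}{-21654} = -4 + 17422 \left(- \frac{1}{21654}\right) = -4 - \frac{8711}{10827} = - \frac{52019}{10827} \approx -4.8046$)
$g = -1881$ ($g = 627 \left(-12 + 9\right) = 627 \left(-3\right) = -1881$)
$\left(\frac{p{\left(83 \right)}}{g} + \frac{m}{-18315}\right) - 34185 = \left(\frac{83}{-1881} - \frac{52019}{10827 \left(-18315\right)}\right) - 34185 = \left(83 \left(- \frac{1}{1881}\right) - - \frac{4729}{18026955}\right) - 34185 = \left(- \frac{83}{1881} + \frac{4729}{18026955}\right) - 34185 = - \frac{165260224}{3767633595} - 34185 = - \frac{128796719705299}{3767633595}$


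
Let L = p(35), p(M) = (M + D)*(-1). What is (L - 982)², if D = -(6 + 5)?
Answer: 1012036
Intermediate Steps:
D = -11 (D = -1*11 = -11)
p(M) = 11 - M (p(M) = (M - 11)*(-1) = (-11 + M)*(-1) = 11 - M)
L = -24 (L = 11 - 1*35 = 11 - 35 = -24)
(L - 982)² = (-24 - 982)² = (-1006)² = 1012036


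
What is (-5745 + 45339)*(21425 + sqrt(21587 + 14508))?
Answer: 848301450 + 39594*sqrt(36095) ≈ 8.5582e+8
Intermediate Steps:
(-5745 + 45339)*(21425 + sqrt(21587 + 14508)) = 39594*(21425 + sqrt(36095)) = 848301450 + 39594*sqrt(36095)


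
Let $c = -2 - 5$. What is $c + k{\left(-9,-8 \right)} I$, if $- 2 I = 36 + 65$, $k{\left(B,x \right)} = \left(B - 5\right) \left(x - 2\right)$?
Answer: $-7077$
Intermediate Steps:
$c = -7$ ($c = -2 - 5 = -7$)
$k{\left(B,x \right)} = \left(-5 + B\right) \left(-2 + x\right)$
$I = - \frac{101}{2}$ ($I = - \frac{36 + 65}{2} = \left(- \frac{1}{2}\right) 101 = - \frac{101}{2} \approx -50.5$)
$c + k{\left(-9,-8 \right)} I = -7 + \left(10 - -40 - -18 - -72\right) \left(- \frac{101}{2}\right) = -7 + \left(10 + 40 + 18 + 72\right) \left(- \frac{101}{2}\right) = -7 + 140 \left(- \frac{101}{2}\right) = -7 - 7070 = -7077$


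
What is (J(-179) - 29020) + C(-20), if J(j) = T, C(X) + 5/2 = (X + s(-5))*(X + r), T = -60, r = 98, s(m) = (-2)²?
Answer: -60661/2 ≈ -30331.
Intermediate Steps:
s(m) = 4
C(X) = -5/2 + (4 + X)*(98 + X) (C(X) = -5/2 + (X + 4)*(X + 98) = -5/2 + (4 + X)*(98 + X))
J(j) = -60
(J(-179) - 29020) + C(-20) = (-60 - 29020) + (779/2 + (-20)² + 102*(-20)) = -29080 + (779/2 + 400 - 2040) = -29080 - 2501/2 = -60661/2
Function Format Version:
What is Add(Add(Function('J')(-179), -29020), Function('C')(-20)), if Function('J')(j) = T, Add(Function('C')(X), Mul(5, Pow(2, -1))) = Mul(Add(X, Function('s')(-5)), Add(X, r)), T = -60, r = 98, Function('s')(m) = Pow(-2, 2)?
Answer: Rational(-60661, 2) ≈ -30331.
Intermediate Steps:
Function('s')(m) = 4
Function('C')(X) = Add(Rational(-5, 2), Mul(Add(4, X), Add(98, X))) (Function('C')(X) = Add(Rational(-5, 2), Mul(Add(X, 4), Add(X, 98))) = Add(Rational(-5, 2), Mul(Add(4, X), Add(98, X))))
Function('J')(j) = -60
Add(Add(Function('J')(-179), -29020), Function('C')(-20)) = Add(Add(-60, -29020), Add(Rational(779, 2), Pow(-20, 2), Mul(102, -20))) = Add(-29080, Add(Rational(779, 2), 400, -2040)) = Add(-29080, Rational(-2501, 2)) = Rational(-60661, 2)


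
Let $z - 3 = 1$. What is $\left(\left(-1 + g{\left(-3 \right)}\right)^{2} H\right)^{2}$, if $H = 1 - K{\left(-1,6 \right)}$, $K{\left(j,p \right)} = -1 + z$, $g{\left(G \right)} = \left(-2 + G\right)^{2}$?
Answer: $1327104$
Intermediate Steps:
$z = 4$ ($z = 3 + 1 = 4$)
$K{\left(j,p \right)} = 3$ ($K{\left(j,p \right)} = -1 + 4 = 3$)
$H = -2$ ($H = 1 - 3 = -2$)
$\left(\left(-1 + g{\left(-3 \right)}\right)^{2} H\right)^{2} = \left(\left(-1 + \left(-2 - 3\right)^{2}\right)^{2} \left(-2\right)\right)^{2} = \left(\left(-1 + \left(-5\right)^{2}\right)^{2} \left(-2\right)\right)^{2} = \left(\left(-1 + 25\right)^{2} \left(-2\right)\right)^{2} = \left(24^{2} \left(-2\right)\right)^{2} = \left(576 \left(-2\right)\right)^{2} = \left(-1152\right)^{2} = 1327104$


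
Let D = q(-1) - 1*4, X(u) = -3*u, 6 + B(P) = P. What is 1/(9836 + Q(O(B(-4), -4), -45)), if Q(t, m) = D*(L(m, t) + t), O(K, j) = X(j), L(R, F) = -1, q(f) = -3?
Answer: 1/9759 ≈ 0.00010247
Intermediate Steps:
B(P) = -6 + P
D = -7 (D = -3 - 1*4 = -3 - 4 = -7)
O(K, j) = -3*j
Q(t, m) = 7 - 7*t (Q(t, m) = -7*(-1 + t) = 7 - 7*t)
1/(9836 + Q(O(B(-4), -4), -45)) = 1/(9836 + (7 - (-21)*(-4))) = 1/(9836 + (7 - 7*12)) = 1/(9836 + (7 - 84)) = 1/(9836 - 77) = 1/9759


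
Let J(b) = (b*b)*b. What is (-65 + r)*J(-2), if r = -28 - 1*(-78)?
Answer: 120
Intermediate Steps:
J(b) = b³ (J(b) = b²*b = b³)
r = 50 (r = -28 + 78 = 50)
(-65 + r)*J(-2) = (-65 + 50)*(-2)³ = -15*(-8) = 120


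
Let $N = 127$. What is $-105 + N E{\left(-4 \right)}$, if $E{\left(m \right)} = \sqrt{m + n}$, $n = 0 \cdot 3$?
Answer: $-105 + 254 i \approx -105.0 + 254.0 i$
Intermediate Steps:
$n = 0$
$E{\left(m \right)} = \sqrt{m}$ ($E{\left(m \right)} = \sqrt{m + 0} = \sqrt{m}$)
$-105 + N E{\left(-4 \right)} = -105 + 127 \sqrt{-4} = -105 + 127 \cdot 2 i = -105 + 254 i$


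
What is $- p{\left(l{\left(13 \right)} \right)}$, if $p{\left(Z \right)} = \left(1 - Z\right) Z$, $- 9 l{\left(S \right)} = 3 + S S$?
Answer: $\frac{31132}{81} \approx 384.35$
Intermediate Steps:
$l{\left(S \right)} = - \frac{1}{3} - \frac{S^{2}}{9}$ ($l{\left(S \right)} = - \frac{3 + S S}{9} = - \frac{3 + S^{2}}{9} = - \frac{1}{3} - \frac{S^{2}}{9}$)
$p{\left(Z \right)} = Z \left(1 - Z\right)$
$- p{\left(l{\left(13 \right)} \right)} = - \left(- \frac{1}{3} - \frac{13^{2}}{9}\right) \left(1 - \left(- \frac{1}{3} - \frac{13^{2}}{9}\right)\right) = - \left(- \frac{1}{3} - \frac{169}{9}\right) \left(1 - \left(- \frac{1}{3} - \frac{169}{9}\right)\right) = - \frac{\left(-172\right) \left(1 - - \frac{172}{9}\right)}{9} = - \frac{\left(-172\right) \left(1 + \frac{172}{9}\right)}{9} = - \frac{\left(-172\right) 181}{9 \cdot 9} = \left(-1\right) \left(- \frac{31132}{81}\right) = \frac{31132}{81}$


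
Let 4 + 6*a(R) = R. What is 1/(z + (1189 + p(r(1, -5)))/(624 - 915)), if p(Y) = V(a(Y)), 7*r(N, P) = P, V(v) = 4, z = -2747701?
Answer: -291/799582184 ≈ -3.6394e-7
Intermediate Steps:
a(R) = -⅔ + R/6
r(N, P) = P/7
p(Y) = 4
1/(z + (1189 + p(r(1, -5)))/(624 - 915)) = 1/(-2747701 + (1189 + 4)/(624 - 915)) = 1/(-2747701 + 1193/(-291)) = 1/(-2747701 - 1/291*1193) = 1/(-2747701 - 1193/291) = 1/(-799582184/291) = -291/799582184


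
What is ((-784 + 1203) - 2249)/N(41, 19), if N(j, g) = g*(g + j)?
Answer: -61/38 ≈ -1.6053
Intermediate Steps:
((-784 + 1203) - 2249)/N(41, 19) = ((-784 + 1203) - 2249)/((19*(19 + 41))) = (419 - 2249)/((19*60)) = -1830/1140 = -1830*1/1140 = -61/38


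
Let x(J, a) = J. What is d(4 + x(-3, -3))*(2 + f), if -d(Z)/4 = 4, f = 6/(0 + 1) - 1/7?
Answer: -880/7 ≈ -125.71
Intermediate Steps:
f = 41/7 (f = 6/1 - 1*⅐ = 6*1 - ⅐ = 6 - ⅐ = 41/7 ≈ 5.8571)
d(Z) = -16 (d(Z) = -4*4 = -16)
d(4 + x(-3, -3))*(2 + f) = -16*(2 + 41/7) = -16*55/7 = -880/7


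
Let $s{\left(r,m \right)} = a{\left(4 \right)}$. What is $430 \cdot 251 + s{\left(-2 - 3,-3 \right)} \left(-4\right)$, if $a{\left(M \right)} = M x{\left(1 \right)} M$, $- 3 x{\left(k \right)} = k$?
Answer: $\frac{323854}{3} \approx 1.0795 \cdot 10^{5}$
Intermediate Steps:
$x{\left(k \right)} = - \frac{k}{3}$
$a{\left(M \right)} = - \frac{M^{2}}{3}$ ($a{\left(M \right)} = M \left(\left(- \frac{1}{3}\right) 1\right) M = M \left(- \frac{1}{3}\right) M = - \frac{M}{3} M = - \frac{M^{2}}{3}$)
$s{\left(r,m \right)} = - \frac{16}{3}$ ($s{\left(r,m \right)} = - \frac{4^{2}}{3} = \left(- \frac{1}{3}\right) 16 = - \frac{16}{3}$)
$430 \cdot 251 + s{\left(-2 - 3,-3 \right)} \left(-4\right) = 430 \cdot 251 - - \frac{64}{3} = 107930 + \frac{64}{3} = \frac{323854}{3}$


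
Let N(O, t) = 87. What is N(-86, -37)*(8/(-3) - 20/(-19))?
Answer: -2668/19 ≈ -140.42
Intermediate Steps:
N(-86, -37)*(8/(-3) - 20/(-19)) = 87*(8/(-3) - 20/(-19)) = 87*(8*(-⅓) - 20*(-1/19)) = 87*(-8/3 + 20/19) = 87*(-92/57) = -2668/19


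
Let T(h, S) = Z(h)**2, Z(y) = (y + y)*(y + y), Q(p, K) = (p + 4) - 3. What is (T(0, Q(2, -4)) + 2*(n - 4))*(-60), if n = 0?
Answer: 480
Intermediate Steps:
Q(p, K) = 1 + p (Q(p, K) = (4 + p) - 3 = 1 + p)
Z(y) = 4*y**2 (Z(y) = (2*y)*(2*y) = 4*y**2)
T(h, S) = 16*h**4 (T(h, S) = (4*h**2)**2 = 16*h**4)
(T(0, Q(2, -4)) + 2*(n - 4))*(-60) = (16*0**4 + 2*(0 - 4))*(-60) = (16*0 + 2*(-4))*(-60) = (0 - 8)*(-60) = -8*(-60) = 480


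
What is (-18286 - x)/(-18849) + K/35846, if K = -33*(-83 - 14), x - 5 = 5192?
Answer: 902107267/675661254 ≈ 1.3351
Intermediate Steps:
x = 5197 (x = 5 + 5192 = 5197)
K = 3201 (K = -33*(-97) = 3201)
(-18286 - x)/(-18849) + K/35846 = (-18286 - 1*5197)/(-18849) + 3201/35846 = (-18286 - 5197)*(-1/18849) + 3201*(1/35846) = -23483*(-1/18849) + 3201/35846 = 23483/18849 + 3201/35846 = 902107267/675661254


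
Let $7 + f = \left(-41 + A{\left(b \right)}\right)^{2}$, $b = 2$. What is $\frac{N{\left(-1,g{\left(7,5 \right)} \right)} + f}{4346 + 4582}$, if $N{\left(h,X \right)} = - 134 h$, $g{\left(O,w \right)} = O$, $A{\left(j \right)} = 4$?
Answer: $\frac{187}{1116} \approx 0.16756$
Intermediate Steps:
$f = 1362$ ($f = -7 + \left(-41 + 4\right)^{2} = -7 + \left(-37\right)^{2} = -7 + 1369 = 1362$)
$\frac{N{\left(-1,g{\left(7,5 \right)} \right)} + f}{4346 + 4582} = \frac{\left(-134\right) \left(-1\right) + 1362}{4346 + 4582} = \frac{134 + 1362}{8928} = 1496 \cdot \frac{1}{8928} = \frac{187}{1116}$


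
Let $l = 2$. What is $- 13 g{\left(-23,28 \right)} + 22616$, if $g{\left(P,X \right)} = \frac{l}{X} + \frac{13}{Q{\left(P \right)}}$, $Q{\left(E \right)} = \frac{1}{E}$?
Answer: $\frac{371029}{14} \approx 26502.0$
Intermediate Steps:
$g{\left(P,X \right)} = \frac{2}{X} + 13 P$ ($g{\left(P,X \right)} = \frac{2}{X} + \frac{13}{\frac{1}{P}} = \frac{2}{X} + 13 P$)
$- 13 g{\left(-23,28 \right)} + 22616 = - 13 \left(\frac{2}{28} + 13 \left(-23\right)\right) + 22616 = - 13 \left(2 \cdot \frac{1}{28} - 299\right) + 22616 = - 13 \left(\frac{1}{14} - 299\right) + 22616 = \left(-13\right) \left(- \frac{4185}{14}\right) + 22616 = \frac{54405}{14} + 22616 = \frac{371029}{14}$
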